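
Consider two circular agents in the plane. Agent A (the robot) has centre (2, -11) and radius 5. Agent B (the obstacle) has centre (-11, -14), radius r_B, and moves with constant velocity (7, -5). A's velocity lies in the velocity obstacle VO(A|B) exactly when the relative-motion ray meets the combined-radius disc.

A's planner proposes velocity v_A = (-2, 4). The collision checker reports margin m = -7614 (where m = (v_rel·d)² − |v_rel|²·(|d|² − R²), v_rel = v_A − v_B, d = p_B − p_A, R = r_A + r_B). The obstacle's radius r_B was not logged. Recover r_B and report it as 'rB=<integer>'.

m = -7614
d = (-13, -3);  v_rel = (-9, 9),  |v_rel|² = 162
v_rel×d = (-9)·(-3) − (9)·(-13) = 144
since m = R²·162 − 144²:  R² = (20736 + -7614) / 162 = 81
R = √81 = 9  ⇒  r_B = 9 − 5 = 4

rB=4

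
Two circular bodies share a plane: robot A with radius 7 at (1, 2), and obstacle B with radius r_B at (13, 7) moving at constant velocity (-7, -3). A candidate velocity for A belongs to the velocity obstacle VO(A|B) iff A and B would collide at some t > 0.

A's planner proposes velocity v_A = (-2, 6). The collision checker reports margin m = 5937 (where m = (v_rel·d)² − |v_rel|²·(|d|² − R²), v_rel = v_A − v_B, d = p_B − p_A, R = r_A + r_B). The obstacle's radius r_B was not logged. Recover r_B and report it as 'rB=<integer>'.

m = 5937
d = (12, 5);  v_rel = (5, 9),  |v_rel|² = 106
v_rel×d = (5)·(5) − (9)·(12) = -83
since m = R²·106 − (-83)²:  R² = (6889 + 5937) / 106 = 121
R = √121 = 11  ⇒  r_B = 11 − 7 = 4

rB=4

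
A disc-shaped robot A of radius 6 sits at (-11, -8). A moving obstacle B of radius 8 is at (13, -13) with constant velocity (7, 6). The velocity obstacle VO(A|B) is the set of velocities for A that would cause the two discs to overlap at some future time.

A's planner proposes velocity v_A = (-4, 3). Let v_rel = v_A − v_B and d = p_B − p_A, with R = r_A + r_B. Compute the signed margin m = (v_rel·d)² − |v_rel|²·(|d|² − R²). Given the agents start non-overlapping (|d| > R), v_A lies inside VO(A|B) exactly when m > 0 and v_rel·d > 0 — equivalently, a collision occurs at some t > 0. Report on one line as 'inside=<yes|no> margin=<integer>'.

d = (24, -5),  |d|² = 601;  R = 6+8 = 14,  c = 601−14² = 405
v_rel = (-11, -3),  |v_rel|² = 130;  v_rel·d = (-11)·(24) + (-3)·(-5) = -249
130·t² + 498·t + 405 = 0  ⇒  m = (-249)² − 130·405 = 9351
m = 9351 > 0,  v_rel·d = -249 < 0  ⇒  outside

inside=no margin=9351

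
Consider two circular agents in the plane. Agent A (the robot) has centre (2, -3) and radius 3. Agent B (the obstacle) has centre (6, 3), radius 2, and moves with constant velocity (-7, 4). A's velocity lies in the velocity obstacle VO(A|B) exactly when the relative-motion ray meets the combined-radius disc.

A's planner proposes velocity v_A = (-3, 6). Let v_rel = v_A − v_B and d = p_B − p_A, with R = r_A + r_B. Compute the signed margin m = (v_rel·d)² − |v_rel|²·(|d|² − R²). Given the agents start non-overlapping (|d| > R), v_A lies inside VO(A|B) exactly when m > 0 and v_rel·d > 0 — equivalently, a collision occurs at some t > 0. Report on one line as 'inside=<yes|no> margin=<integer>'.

d = (4, 6),  |d|² = 52;  R = 3+2 = 5,  c = 52−5² = 27
v_rel = (4, 2),  |v_rel|² = 20;  v_rel·d = (4)·(4) + (2)·(6) = 28
20·t² − 56·t + 27 = 0  ⇒  m = 28² − 20·27 = 244
m = 244 > 0,  v_rel·d = 28 > 0  ⇒  inside

inside=yes margin=244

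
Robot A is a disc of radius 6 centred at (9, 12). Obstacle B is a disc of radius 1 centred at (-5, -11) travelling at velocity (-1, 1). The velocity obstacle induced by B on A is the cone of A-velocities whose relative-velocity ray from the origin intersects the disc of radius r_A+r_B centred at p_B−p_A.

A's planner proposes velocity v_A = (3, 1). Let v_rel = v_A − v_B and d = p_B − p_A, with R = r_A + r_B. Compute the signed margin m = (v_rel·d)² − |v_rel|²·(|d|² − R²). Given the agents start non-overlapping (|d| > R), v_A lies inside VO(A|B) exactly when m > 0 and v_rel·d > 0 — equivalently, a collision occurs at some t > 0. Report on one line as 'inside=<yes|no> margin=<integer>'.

d = (-14, -23),  |d|² = 725;  R = 6+1 = 7,  c = 725−7² = 676
v_rel = (4, 0),  |v_rel|² = 16;  v_rel·d = (4)·(-14) + (0)·(-23) = -56
16·t² + 112·t + 676 = 0  ⇒  m = (-56)² − 16·676 = -7680
m = -7680 < 0,  v_rel·d = -56 < 0  ⇒  outside

inside=no margin=-7680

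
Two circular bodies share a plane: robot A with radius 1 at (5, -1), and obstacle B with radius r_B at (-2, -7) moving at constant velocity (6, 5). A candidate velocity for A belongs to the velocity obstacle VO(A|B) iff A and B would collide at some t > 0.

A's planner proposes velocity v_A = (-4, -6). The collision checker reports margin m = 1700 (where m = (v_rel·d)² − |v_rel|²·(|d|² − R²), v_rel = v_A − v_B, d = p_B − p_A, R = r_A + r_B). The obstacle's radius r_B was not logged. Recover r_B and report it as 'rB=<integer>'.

m = 1700
d = (-7, -6);  v_rel = (-10, -11),  |v_rel|² = 221
v_rel×d = (-10)·(-6) − (-11)·(-7) = -17
since m = R²·221 − (-17)²:  R² = (289 + 1700) / 221 = 9
R = √9 = 3  ⇒  r_B = 3 − 1 = 2

rB=2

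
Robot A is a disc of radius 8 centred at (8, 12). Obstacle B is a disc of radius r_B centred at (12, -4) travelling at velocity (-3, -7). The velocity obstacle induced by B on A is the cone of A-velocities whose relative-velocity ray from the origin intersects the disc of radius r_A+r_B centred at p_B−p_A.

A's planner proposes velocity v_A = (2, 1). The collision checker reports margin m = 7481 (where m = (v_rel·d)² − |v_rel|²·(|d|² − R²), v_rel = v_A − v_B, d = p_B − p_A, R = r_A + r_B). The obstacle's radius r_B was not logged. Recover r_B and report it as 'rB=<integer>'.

m = 7481
d = (4, -16);  v_rel = (5, 8),  |v_rel|² = 89
v_rel×d = (5)·(-16) − (8)·(4) = -112
since m = R²·89 − (-112)²:  R² = (12544 + 7481) / 89 = 225
R = √225 = 15  ⇒  r_B = 15 − 8 = 7

rB=7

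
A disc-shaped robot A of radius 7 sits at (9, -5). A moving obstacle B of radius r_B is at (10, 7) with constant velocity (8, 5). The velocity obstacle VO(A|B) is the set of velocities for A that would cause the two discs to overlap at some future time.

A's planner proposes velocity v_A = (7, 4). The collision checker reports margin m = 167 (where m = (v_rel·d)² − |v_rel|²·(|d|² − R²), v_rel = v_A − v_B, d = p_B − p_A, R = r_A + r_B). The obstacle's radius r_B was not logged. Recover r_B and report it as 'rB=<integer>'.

m = 167
d = (1, 12);  v_rel = (-1, -1),  |v_rel|² = 2
v_rel×d = (-1)·(12) − (-1)·(1) = -11
since m = R²·2 − (-11)²:  R² = (121 + 167) / 2 = 144
R = √144 = 12  ⇒  r_B = 12 − 7 = 5

rB=5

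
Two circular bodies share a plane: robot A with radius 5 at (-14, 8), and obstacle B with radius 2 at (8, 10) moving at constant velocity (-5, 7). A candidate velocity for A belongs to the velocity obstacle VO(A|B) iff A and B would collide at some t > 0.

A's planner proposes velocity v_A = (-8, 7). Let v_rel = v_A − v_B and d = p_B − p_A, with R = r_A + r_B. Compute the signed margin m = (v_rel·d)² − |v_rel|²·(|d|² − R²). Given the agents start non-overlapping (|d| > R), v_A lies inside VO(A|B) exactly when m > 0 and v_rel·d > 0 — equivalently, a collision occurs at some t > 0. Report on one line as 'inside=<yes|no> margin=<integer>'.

d = (22, 2),  |d|² = 488;  R = 5+2 = 7,  c = 488−7² = 439
v_rel = (-3, 0),  |v_rel|² = 9;  v_rel·d = (-3)·(22) + (0)·(2) = -66
9·t² + 132·t + 439 = 0  ⇒  m = (-66)² − 9·439 = 405
m = 405 > 0,  v_rel·d = -66 < 0  ⇒  outside

inside=no margin=405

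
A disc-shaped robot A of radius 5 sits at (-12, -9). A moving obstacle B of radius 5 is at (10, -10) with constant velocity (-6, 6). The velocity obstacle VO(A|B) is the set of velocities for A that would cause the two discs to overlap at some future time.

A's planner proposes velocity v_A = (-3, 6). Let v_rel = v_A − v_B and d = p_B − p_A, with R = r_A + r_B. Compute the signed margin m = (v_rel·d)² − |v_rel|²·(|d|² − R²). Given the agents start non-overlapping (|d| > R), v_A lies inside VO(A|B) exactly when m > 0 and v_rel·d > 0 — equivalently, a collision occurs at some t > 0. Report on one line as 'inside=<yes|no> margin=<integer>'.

d = (22, -1),  |d|² = 485;  R = 5+5 = 10,  c = 485−10² = 385
v_rel = (3, 0),  |v_rel|² = 9;  v_rel·d = (3)·(22) + (0)·(-1) = 66
9·t² − 132·t + 385 = 0  ⇒  m = 66² − 9·385 = 891
m = 891 > 0,  v_rel·d = 66 > 0  ⇒  inside

inside=yes margin=891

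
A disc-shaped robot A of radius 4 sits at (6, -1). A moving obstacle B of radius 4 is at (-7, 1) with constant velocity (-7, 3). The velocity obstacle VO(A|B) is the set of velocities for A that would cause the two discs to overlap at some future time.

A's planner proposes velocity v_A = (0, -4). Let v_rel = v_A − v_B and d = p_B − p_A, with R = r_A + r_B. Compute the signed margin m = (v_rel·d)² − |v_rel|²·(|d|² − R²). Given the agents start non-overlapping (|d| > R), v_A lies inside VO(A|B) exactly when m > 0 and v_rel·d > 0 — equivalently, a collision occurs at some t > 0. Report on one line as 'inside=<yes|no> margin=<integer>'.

d = (-13, 2),  |d|² = 173;  R = 4+4 = 8,  c = 173−8² = 109
v_rel = (7, -7),  |v_rel|² = 98;  v_rel·d = (7)·(-13) + (-7)·(2) = -105
98·t² + 210·t + 109 = 0  ⇒  m = (-105)² − 98·109 = 343
m = 343 > 0,  v_rel·d = -105 < 0  ⇒  outside

inside=no margin=343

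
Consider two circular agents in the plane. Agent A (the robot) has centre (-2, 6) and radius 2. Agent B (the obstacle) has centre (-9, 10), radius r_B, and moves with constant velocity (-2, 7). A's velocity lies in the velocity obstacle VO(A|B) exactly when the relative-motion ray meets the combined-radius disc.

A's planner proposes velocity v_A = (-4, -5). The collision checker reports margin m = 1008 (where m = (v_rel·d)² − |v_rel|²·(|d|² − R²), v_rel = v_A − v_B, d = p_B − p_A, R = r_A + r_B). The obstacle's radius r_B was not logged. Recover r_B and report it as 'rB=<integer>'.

m = 1008
d = (-7, 4);  v_rel = (-2, -12),  |v_rel|² = 148
v_rel×d = (-2)·(4) − (-12)·(-7) = -92
since m = R²·148 − (-92)²:  R² = (8464 + 1008) / 148 = 64
R = √64 = 8  ⇒  r_B = 8 − 2 = 6

rB=6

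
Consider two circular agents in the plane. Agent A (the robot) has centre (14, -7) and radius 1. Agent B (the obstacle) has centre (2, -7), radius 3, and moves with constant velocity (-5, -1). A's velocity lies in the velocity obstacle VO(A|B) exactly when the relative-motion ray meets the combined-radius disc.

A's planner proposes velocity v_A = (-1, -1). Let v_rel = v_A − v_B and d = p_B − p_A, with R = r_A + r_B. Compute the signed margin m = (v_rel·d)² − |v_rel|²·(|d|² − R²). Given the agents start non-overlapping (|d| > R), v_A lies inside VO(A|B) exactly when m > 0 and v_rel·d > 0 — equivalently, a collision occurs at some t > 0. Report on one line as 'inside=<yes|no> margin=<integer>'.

d = (-12, 0),  |d|² = 144;  R = 1+3 = 4,  c = 144−4² = 128
v_rel = (4, 0),  |v_rel|² = 16;  v_rel·d = (4)·(-12) + (0)·(0) = -48
16·t² + 96·t + 128 = 0  ⇒  m = (-48)² − 16·128 = 256
m = 256 > 0,  v_rel·d = -48 < 0  ⇒  outside

inside=no margin=256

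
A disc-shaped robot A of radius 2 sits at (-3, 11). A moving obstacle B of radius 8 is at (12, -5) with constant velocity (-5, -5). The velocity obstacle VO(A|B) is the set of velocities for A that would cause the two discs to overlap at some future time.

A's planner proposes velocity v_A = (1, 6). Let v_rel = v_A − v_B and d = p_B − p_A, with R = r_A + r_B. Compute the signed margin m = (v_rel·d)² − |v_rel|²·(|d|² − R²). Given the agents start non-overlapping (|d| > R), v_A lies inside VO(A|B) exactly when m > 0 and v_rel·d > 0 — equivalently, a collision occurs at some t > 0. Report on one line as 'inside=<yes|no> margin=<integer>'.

d = (15, -16),  |d|² = 481;  R = 2+8 = 10,  c = 481−10² = 381
v_rel = (6, 11),  |v_rel|² = 157;  v_rel·d = (6)·(15) + (11)·(-16) = -86
157·t² + 172·t + 381 = 0  ⇒  m = (-86)² − 157·381 = -52421
m = -52421 < 0,  v_rel·d = -86 < 0  ⇒  outside

inside=no margin=-52421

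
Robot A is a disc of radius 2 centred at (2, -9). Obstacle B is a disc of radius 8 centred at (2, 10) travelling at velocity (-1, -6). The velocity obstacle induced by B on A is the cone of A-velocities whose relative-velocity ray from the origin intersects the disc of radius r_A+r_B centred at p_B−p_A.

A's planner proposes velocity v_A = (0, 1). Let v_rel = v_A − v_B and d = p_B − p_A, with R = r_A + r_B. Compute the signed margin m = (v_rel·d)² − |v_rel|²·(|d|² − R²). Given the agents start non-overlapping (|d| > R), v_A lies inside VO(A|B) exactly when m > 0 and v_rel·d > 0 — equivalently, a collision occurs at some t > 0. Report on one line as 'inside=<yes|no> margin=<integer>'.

d = (0, 19),  |d|² = 361;  R = 2+8 = 10,  c = 361−10² = 261
v_rel = (1, 7),  |v_rel|² = 50;  v_rel·d = (1)·(0) + (7)·(19) = 133
50·t² − 266·t + 261 = 0  ⇒  m = 133² − 50·261 = 4639
m = 4639 > 0,  v_rel·d = 133 > 0  ⇒  inside

inside=yes margin=4639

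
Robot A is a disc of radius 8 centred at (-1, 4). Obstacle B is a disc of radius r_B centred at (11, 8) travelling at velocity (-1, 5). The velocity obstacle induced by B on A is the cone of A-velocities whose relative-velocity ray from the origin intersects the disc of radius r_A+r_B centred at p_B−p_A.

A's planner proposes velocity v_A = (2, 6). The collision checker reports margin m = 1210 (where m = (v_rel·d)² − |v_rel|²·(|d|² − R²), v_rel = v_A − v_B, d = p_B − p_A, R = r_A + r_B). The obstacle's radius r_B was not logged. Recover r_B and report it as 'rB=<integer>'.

m = 1210
d = (12, 4);  v_rel = (3, 1),  |v_rel|² = 10
v_rel×d = (3)·(4) − (1)·(12) = 0
since m = R²·10 − 0²:  R² = (0 + 1210) / 10 = 121
R = √121 = 11  ⇒  r_B = 11 − 8 = 3

rB=3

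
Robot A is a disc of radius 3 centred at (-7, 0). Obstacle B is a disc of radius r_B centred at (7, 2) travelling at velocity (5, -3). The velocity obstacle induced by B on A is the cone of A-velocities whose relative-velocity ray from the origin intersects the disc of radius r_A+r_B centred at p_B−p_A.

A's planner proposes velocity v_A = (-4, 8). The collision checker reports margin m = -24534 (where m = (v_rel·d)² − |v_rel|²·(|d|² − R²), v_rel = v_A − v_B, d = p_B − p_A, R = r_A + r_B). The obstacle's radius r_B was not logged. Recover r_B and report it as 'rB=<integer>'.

m = -24534
d = (14, 2);  v_rel = (-9, 11),  |v_rel|² = 202
v_rel×d = (-9)·(2) − (11)·(14) = -172
since m = R²·202 − (-172)²:  R² = (29584 + -24534) / 202 = 25
R = √25 = 5  ⇒  r_B = 5 − 3 = 2

rB=2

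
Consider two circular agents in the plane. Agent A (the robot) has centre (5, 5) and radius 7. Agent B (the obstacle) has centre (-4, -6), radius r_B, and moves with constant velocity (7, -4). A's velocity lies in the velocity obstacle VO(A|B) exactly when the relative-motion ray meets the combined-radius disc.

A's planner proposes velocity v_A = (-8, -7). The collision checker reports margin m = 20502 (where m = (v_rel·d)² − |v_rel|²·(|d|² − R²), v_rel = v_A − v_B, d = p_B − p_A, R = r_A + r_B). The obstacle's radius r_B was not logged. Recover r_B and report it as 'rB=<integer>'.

m = 20502
d = (-9, -11);  v_rel = (-15, -3),  |v_rel|² = 234
v_rel×d = (-15)·(-11) − (-3)·(-9) = 138
since m = R²·234 − 138²:  R² = (19044 + 20502) / 234 = 169
R = √169 = 13  ⇒  r_B = 13 − 7 = 6

rB=6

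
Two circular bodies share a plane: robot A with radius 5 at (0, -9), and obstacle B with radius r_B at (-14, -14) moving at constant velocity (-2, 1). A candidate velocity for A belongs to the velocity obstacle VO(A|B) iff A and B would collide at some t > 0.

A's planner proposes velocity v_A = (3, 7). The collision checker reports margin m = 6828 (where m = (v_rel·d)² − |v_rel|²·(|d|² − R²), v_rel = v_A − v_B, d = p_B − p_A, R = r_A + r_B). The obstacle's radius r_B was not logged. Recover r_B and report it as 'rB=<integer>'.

m = 6828
d = (-14, -5);  v_rel = (5, 6),  |v_rel|² = 61
v_rel×d = (5)·(-5) − (6)·(-14) = 59
since m = R²·61 − 59²:  R² = (3481 + 6828) / 61 = 169
R = √169 = 13  ⇒  r_B = 13 − 5 = 8

rB=8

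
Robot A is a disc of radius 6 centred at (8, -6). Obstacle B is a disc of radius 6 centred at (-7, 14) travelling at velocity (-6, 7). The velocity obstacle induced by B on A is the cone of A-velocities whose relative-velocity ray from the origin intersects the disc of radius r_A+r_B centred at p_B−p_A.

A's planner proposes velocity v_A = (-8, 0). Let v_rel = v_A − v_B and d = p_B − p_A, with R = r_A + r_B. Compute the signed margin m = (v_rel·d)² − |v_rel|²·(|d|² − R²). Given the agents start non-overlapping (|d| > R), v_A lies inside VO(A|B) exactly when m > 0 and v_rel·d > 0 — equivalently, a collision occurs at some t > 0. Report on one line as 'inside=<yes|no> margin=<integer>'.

d = (-15, 20),  |d|² = 625;  R = 6+6 = 12,  c = 625−12² = 481
v_rel = (-2, -7),  |v_rel|² = 53;  v_rel·d = (-2)·(-15) + (-7)·(20) = -110
53·t² + 220·t + 481 = 0  ⇒  m = (-110)² − 53·481 = -13393
m = -13393 < 0,  v_rel·d = -110 < 0  ⇒  outside

inside=no margin=-13393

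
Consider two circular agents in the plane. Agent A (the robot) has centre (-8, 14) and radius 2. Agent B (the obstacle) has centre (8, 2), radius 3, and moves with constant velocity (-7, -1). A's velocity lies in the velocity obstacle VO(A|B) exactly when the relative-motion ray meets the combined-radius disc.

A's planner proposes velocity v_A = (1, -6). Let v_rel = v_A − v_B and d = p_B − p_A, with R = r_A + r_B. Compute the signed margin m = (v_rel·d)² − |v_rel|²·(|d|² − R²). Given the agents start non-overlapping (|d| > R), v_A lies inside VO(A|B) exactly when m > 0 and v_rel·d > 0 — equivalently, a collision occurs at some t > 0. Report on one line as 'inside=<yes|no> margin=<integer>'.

d = (16, -12),  |d|² = 400;  R = 2+3 = 5,  c = 400−5² = 375
v_rel = (8, -5),  |v_rel|² = 89;  v_rel·d = (8)·(16) + (-5)·(-12) = 188
89·t² − 376·t + 375 = 0  ⇒  m = 188² − 89·375 = 1969
m = 1969 > 0,  v_rel·d = 188 > 0  ⇒  inside

inside=yes margin=1969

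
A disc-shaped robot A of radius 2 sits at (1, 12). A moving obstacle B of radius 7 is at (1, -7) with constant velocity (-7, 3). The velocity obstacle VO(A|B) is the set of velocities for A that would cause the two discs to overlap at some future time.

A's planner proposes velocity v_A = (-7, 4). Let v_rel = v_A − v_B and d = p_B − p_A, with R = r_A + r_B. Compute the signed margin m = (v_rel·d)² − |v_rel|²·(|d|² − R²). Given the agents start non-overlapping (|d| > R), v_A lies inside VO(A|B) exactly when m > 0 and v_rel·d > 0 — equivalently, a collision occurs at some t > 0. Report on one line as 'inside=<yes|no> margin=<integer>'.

d = (0, -19),  |d|² = 361;  R = 2+7 = 9,  c = 361−9² = 280
v_rel = (0, 1),  |v_rel|² = 1;  v_rel·d = (0)·(0) + (1)·(-19) = -19
1·t² + 38·t + 280 = 0  ⇒  m = (-19)² − 1·280 = 81
m = 81 > 0,  v_rel·d = -19 < 0  ⇒  outside

inside=no margin=81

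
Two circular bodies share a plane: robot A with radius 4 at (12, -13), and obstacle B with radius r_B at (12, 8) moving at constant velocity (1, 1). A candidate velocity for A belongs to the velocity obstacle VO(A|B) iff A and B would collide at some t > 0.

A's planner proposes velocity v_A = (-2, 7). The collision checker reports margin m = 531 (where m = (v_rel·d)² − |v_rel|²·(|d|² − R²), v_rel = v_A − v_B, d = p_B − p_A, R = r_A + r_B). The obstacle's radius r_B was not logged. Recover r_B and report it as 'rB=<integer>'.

m = 531
d = (0, 21);  v_rel = (-3, 6),  |v_rel|² = 45
v_rel×d = (-3)·(21) − (6)·(0) = -63
since m = R²·45 − (-63)²:  R² = (3969 + 531) / 45 = 100
R = √100 = 10  ⇒  r_B = 10 − 4 = 6

rB=6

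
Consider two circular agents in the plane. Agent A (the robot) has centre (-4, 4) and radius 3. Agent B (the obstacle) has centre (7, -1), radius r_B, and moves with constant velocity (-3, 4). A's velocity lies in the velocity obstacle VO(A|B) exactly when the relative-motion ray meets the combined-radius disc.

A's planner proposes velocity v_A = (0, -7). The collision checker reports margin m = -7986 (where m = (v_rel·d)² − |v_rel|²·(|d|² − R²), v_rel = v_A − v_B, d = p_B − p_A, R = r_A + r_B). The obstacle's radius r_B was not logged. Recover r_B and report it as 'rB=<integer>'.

m = -7986
d = (11, -5);  v_rel = (3, -11),  |v_rel|² = 130
v_rel×d = (3)·(-5) − (-11)·(11) = 106
since m = R²·130 − 106²:  R² = (11236 + -7986) / 130 = 25
R = √25 = 5  ⇒  r_B = 5 − 3 = 2

rB=2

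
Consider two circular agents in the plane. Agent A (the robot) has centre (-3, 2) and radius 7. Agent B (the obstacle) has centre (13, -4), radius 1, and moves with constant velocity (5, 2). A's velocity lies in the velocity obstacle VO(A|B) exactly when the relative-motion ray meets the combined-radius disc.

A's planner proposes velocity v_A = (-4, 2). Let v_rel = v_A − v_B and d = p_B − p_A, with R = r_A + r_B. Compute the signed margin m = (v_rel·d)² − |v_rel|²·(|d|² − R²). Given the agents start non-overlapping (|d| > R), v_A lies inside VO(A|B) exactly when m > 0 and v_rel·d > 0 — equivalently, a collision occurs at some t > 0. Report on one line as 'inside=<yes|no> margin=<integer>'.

d = (16, -6),  |d|² = 292;  R = 7+1 = 8,  c = 292−8² = 228
v_rel = (-9, 0),  |v_rel|² = 81;  v_rel·d = (-9)·(16) + (0)·(-6) = -144
81·t² + 288·t + 228 = 0  ⇒  m = (-144)² − 81·228 = 2268
m = 2268 > 0,  v_rel·d = -144 < 0  ⇒  outside

inside=no margin=2268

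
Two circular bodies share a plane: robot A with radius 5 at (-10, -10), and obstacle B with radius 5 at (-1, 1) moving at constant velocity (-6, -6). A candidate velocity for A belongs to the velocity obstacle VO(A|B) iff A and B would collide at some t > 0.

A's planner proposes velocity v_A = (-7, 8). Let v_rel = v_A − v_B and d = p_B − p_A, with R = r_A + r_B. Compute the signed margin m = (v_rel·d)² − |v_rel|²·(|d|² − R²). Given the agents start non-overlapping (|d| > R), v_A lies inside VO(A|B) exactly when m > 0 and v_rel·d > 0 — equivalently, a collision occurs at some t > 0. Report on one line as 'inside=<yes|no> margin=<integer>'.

d = (9, 11),  |d|² = 202;  R = 5+5 = 10,  c = 202−10² = 102
v_rel = (-1, 14),  |v_rel|² = 197;  v_rel·d = (-1)·(9) + (14)·(11) = 145
197·t² − 290·t + 102 = 0  ⇒  m = 145² − 197·102 = 931
m = 931 > 0,  v_rel·d = 145 > 0  ⇒  inside

inside=yes margin=931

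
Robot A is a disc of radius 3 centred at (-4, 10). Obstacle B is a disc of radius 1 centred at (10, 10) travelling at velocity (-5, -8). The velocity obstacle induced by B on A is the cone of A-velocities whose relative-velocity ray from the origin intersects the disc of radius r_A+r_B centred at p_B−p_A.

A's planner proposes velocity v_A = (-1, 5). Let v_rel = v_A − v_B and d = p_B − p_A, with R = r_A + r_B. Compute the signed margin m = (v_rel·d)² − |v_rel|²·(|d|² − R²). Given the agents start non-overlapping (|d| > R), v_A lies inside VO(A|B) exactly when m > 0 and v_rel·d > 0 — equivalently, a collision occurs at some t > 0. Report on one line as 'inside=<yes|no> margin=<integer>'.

d = (14, 0),  |d|² = 196;  R = 3+1 = 4,  c = 196−4² = 180
v_rel = (4, 13),  |v_rel|² = 185;  v_rel·d = (4)·(14) + (13)·(0) = 56
185·t² − 112·t + 180 = 0  ⇒  m = 56² − 185·180 = -30164
m = -30164 < 0,  v_rel·d = 56 > 0  ⇒  outside

inside=no margin=-30164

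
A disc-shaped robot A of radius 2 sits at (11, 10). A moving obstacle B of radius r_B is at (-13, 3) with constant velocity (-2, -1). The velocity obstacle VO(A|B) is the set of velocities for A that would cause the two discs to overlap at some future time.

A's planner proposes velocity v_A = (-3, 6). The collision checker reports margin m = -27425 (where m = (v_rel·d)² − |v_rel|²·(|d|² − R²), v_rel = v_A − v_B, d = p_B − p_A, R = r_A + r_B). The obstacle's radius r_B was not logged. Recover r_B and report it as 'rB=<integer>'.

m = -27425
d = (-24, -7);  v_rel = (-1, 7),  |v_rel|² = 50
v_rel×d = (-1)·(-7) − (7)·(-24) = 175
since m = R²·50 − 175²:  R² = (30625 + -27425) / 50 = 64
R = √64 = 8  ⇒  r_B = 8 − 2 = 6

rB=6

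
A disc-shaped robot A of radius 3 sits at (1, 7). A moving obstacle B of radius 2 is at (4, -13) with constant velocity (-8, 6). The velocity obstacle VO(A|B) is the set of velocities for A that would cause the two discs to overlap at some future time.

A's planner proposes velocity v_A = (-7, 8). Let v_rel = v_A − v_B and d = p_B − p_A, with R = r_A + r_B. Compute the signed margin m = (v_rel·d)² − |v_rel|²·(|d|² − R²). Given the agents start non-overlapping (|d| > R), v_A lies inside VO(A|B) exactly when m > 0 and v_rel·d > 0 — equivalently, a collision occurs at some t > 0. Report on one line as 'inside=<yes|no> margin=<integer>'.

d = (3, -20),  |d|² = 409;  R = 3+2 = 5,  c = 409−5² = 384
v_rel = (1, 2),  |v_rel|² = 5;  v_rel·d = (1)·(3) + (2)·(-20) = -37
5·t² + 74·t + 384 = 0  ⇒  m = (-37)² − 5·384 = -551
m = -551 < 0,  v_rel·d = -37 < 0  ⇒  outside

inside=no margin=-551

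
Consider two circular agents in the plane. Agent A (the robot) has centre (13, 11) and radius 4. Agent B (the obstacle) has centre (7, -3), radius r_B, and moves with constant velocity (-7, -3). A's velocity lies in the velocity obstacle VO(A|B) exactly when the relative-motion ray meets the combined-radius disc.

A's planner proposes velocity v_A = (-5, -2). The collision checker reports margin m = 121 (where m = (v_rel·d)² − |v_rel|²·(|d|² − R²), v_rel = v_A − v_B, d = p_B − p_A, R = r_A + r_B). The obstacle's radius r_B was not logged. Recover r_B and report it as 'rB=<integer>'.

m = 121
d = (-6, -14);  v_rel = (2, 1),  |v_rel|² = 5
v_rel×d = (2)·(-14) − (1)·(-6) = -22
since m = R²·5 − (-22)²:  R² = (484 + 121) / 5 = 121
R = √121 = 11  ⇒  r_B = 11 − 4 = 7

rB=7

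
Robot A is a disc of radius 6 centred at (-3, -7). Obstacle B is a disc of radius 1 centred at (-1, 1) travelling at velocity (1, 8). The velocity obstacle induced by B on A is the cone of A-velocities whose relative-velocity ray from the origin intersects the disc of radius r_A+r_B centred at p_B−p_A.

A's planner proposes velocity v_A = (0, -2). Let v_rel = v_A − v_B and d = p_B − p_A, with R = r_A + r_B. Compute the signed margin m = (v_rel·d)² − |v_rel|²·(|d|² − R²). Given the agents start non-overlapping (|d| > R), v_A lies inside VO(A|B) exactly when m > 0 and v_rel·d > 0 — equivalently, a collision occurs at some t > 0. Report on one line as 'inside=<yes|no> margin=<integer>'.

d = (2, 8),  |d|² = 68;  R = 6+1 = 7,  c = 68−7² = 19
v_rel = (-1, -10),  |v_rel|² = 101;  v_rel·d = (-1)·(2) + (-10)·(8) = -82
101·t² + 164·t + 19 = 0  ⇒  m = (-82)² − 101·19 = 4805
m = 4805 > 0,  v_rel·d = -82 < 0  ⇒  outside

inside=no margin=4805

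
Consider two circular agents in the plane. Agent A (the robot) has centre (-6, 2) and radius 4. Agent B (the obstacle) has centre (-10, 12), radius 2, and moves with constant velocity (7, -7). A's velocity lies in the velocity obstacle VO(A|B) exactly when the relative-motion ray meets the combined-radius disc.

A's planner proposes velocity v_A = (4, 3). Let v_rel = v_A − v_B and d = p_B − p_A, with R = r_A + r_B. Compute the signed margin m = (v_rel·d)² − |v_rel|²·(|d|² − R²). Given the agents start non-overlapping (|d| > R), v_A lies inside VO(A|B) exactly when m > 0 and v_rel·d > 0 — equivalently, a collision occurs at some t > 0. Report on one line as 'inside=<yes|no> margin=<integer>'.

d = (-4, 10),  |d|² = 116;  R = 4+2 = 6,  c = 116−6² = 80
v_rel = (-3, 10),  |v_rel|² = 109;  v_rel·d = (-3)·(-4) + (10)·(10) = 112
109·t² − 224·t + 80 = 0  ⇒  m = 112² − 109·80 = 3824
m = 3824 > 0,  v_rel·d = 112 > 0  ⇒  inside

inside=yes margin=3824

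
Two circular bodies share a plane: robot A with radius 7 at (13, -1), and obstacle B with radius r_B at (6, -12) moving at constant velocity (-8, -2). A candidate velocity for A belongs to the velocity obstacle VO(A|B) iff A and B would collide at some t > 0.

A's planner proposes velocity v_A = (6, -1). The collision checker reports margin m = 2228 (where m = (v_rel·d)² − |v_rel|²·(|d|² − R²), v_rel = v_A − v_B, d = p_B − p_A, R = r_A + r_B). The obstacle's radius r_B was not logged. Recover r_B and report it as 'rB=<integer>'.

m = 2228
d = (-7, -11);  v_rel = (14, 1),  |v_rel|² = 197
v_rel×d = (14)·(-11) − (1)·(-7) = -147
since m = R²·197 − (-147)²:  R² = (21609 + 2228) / 197 = 121
R = √121 = 11  ⇒  r_B = 11 − 7 = 4

rB=4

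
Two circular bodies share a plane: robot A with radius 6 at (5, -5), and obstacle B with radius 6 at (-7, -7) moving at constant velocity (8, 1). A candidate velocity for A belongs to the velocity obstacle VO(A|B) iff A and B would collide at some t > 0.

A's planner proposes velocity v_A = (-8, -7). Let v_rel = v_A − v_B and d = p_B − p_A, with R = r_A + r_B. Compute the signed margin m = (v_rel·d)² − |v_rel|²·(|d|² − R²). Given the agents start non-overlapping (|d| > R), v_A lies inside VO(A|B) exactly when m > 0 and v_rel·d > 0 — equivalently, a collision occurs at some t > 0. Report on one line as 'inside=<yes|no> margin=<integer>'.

d = (-12, -2),  |d|² = 148;  R = 6+6 = 12,  c = 148−12² = 4
v_rel = (-16, -8),  |v_rel|² = 320;  v_rel·d = (-16)·(-12) + (-8)·(-2) = 208
320·t² − 416·t + 4 = 0  ⇒  m = 208² − 320·4 = 41984
m = 41984 > 0,  v_rel·d = 208 > 0  ⇒  inside

inside=yes margin=41984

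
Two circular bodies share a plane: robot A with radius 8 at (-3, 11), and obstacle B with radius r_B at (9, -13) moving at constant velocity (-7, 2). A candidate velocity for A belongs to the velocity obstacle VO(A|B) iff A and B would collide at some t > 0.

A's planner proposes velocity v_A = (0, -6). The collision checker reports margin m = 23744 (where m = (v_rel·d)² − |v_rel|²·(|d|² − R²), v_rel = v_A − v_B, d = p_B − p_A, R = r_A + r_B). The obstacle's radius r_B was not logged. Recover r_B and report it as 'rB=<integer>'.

m = 23744
d = (12, -24);  v_rel = (7, -8),  |v_rel|² = 113
v_rel×d = (7)·(-24) − (-8)·(12) = -72
since m = R²·113 − (-72)²:  R² = (5184 + 23744) / 113 = 256
R = √256 = 16  ⇒  r_B = 16 − 8 = 8

rB=8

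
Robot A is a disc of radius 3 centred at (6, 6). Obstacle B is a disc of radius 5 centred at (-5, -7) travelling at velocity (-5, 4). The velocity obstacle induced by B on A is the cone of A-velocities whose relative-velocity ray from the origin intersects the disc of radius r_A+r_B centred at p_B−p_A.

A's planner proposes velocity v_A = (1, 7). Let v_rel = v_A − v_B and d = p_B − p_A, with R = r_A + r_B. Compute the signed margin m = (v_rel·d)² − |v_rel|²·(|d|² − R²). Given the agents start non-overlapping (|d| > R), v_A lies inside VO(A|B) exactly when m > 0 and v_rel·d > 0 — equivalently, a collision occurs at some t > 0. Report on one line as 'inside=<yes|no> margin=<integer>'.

d = (-11, -13),  |d|² = 290;  R = 3+5 = 8,  c = 290−8² = 226
v_rel = (6, 3),  |v_rel|² = 45;  v_rel·d = (6)·(-11) + (3)·(-13) = -105
45·t² + 210·t + 226 = 0  ⇒  m = (-105)² − 45·226 = 855
m = 855 > 0,  v_rel·d = -105 < 0  ⇒  outside

inside=no margin=855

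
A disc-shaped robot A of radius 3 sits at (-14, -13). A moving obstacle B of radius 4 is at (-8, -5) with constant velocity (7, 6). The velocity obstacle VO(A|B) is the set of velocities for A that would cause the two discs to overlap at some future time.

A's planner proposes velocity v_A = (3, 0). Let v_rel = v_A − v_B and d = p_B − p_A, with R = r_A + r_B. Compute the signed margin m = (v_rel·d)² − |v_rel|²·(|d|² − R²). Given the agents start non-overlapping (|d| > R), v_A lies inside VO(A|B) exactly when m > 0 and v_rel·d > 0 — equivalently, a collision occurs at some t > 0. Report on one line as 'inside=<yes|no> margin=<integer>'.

d = (6, 8),  |d|² = 100;  R = 3+4 = 7,  c = 100−7² = 51
v_rel = (-4, -6),  |v_rel|² = 52;  v_rel·d = (-4)·(6) + (-6)·(8) = -72
52·t² + 144·t + 51 = 0  ⇒  m = (-72)² − 52·51 = 2532
m = 2532 > 0,  v_rel·d = -72 < 0  ⇒  outside

inside=no margin=2532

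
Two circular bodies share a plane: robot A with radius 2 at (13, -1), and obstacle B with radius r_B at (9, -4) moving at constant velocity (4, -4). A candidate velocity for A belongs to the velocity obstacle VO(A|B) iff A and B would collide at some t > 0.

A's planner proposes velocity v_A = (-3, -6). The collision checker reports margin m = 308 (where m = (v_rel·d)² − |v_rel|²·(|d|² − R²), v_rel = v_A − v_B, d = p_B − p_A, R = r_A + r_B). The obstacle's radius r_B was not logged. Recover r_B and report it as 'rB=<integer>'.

m = 308
d = (-4, -3);  v_rel = (-7, -2),  |v_rel|² = 53
v_rel×d = (-7)·(-3) − (-2)·(-4) = 13
since m = R²·53 − 13²:  R² = (169 + 308) / 53 = 9
R = √9 = 3  ⇒  r_B = 3 − 2 = 1

rB=1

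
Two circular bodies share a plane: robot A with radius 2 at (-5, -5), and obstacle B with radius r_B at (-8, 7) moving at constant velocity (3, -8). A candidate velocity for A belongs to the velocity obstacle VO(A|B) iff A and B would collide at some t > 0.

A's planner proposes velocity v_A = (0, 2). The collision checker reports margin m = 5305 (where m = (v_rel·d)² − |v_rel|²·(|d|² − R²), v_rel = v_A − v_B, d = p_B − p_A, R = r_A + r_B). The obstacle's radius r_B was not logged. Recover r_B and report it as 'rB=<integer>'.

m = 5305
d = (-3, 12);  v_rel = (-3, 10),  |v_rel|² = 109
v_rel×d = (-3)·(12) − (10)·(-3) = -6
since m = R²·109 − (-6)²:  R² = (36 + 5305) / 109 = 49
R = √49 = 7  ⇒  r_B = 7 − 2 = 5

rB=5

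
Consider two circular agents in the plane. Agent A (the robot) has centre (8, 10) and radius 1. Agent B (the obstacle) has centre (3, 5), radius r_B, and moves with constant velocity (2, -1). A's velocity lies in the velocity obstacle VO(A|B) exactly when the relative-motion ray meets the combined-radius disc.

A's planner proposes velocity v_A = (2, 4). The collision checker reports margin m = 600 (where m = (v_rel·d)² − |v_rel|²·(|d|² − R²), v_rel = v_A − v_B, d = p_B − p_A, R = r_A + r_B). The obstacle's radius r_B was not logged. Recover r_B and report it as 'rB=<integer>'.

m = 600
d = (-5, -5);  v_rel = (0, 5),  |v_rel|² = 25
v_rel×d = (0)·(-5) − (5)·(-5) = 25
since m = R²·25 − 25²:  R² = (625 + 600) / 25 = 49
R = √49 = 7  ⇒  r_B = 7 − 1 = 6

rB=6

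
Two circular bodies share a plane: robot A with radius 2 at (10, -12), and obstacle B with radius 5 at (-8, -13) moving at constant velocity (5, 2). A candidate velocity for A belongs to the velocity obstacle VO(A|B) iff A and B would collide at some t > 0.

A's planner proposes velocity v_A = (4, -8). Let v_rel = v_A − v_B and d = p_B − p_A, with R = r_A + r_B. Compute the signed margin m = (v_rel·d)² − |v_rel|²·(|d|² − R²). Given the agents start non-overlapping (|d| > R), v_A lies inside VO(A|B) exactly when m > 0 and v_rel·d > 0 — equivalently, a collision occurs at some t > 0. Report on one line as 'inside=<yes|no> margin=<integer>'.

d = (-18, -1),  |d|² = 325;  R = 2+5 = 7,  c = 325−7² = 276
v_rel = (-1, -10),  |v_rel|² = 101;  v_rel·d = (-1)·(-18) + (-10)·(-1) = 28
101·t² − 56·t + 276 = 0  ⇒  m = 28² − 101·276 = -27092
m = -27092 < 0,  v_rel·d = 28 > 0  ⇒  outside

inside=no margin=-27092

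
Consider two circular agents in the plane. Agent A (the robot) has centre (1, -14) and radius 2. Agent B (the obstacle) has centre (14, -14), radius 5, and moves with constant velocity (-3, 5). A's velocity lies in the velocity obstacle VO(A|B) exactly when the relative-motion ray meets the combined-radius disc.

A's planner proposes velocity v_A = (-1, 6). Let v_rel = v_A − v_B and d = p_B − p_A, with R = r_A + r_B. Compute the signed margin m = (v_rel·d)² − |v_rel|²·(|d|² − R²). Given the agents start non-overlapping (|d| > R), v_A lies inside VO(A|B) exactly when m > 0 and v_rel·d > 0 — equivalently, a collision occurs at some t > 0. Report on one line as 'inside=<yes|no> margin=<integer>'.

d = (13, 0),  |d|² = 169;  R = 2+5 = 7,  c = 169−7² = 120
v_rel = (2, 1),  |v_rel|² = 5;  v_rel·d = (2)·(13) + (1)·(0) = 26
5·t² − 52·t + 120 = 0  ⇒  m = 26² − 5·120 = 76
m = 76 > 0,  v_rel·d = 26 > 0  ⇒  inside

inside=yes margin=76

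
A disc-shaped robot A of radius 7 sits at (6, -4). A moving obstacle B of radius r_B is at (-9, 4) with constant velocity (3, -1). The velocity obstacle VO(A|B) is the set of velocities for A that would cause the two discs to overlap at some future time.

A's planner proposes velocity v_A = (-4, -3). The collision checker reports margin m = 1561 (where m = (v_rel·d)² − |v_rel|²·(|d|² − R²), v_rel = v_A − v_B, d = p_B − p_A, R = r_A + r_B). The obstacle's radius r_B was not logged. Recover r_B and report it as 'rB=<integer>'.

m = 1561
d = (-15, 8);  v_rel = (-7, -2),  |v_rel|² = 53
v_rel×d = (-7)·(8) − (-2)·(-15) = -86
since m = R²·53 − (-86)²:  R² = (7396 + 1561) / 53 = 169
R = √169 = 13  ⇒  r_B = 13 − 7 = 6

rB=6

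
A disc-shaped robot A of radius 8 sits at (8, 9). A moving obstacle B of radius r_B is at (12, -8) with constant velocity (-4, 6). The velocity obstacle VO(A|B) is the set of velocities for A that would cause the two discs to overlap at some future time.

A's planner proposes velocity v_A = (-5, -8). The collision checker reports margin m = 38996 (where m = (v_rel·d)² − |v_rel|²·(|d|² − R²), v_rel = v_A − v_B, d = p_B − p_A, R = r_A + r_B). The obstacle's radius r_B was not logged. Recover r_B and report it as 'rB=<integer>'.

m = 38996
d = (4, -17);  v_rel = (-1, -14),  |v_rel|² = 197
v_rel×d = (-1)·(-17) − (-14)·(4) = 73
since m = R²·197 − 73²:  R² = (5329 + 38996) / 197 = 225
R = √225 = 15  ⇒  r_B = 15 − 8 = 7

rB=7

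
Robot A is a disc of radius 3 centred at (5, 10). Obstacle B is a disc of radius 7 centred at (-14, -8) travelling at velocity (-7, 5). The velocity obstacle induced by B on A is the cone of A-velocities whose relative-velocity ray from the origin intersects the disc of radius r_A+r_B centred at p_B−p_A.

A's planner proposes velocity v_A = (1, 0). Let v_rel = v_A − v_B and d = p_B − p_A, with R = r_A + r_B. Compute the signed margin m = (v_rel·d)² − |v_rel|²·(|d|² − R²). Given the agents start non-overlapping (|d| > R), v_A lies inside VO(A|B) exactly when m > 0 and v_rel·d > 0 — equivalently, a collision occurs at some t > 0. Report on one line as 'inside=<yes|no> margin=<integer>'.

d = (-19, -18),  |d|² = 685;  R = 3+7 = 10,  c = 685−10² = 585
v_rel = (8, -5),  |v_rel|² = 89;  v_rel·d = (8)·(-19) + (-5)·(-18) = -62
89·t² + 124·t + 585 = 0  ⇒  m = (-62)² − 89·585 = -48221
m = -48221 < 0,  v_rel·d = -62 < 0  ⇒  outside

inside=no margin=-48221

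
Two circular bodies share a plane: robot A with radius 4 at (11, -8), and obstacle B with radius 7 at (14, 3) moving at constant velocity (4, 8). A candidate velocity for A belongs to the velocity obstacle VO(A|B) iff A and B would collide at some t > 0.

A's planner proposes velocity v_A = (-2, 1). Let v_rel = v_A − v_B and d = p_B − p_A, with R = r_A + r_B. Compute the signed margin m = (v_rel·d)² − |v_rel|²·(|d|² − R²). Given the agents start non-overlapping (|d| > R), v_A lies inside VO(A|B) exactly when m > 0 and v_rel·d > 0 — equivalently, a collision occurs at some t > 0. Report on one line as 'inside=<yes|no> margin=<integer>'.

d = (3, 11),  |d|² = 130;  R = 4+7 = 11,  c = 130−11² = 9
v_rel = (-6, -7),  |v_rel|² = 85;  v_rel·d = (-6)·(3) + (-7)·(11) = -95
85·t² + 190·t + 9 = 0  ⇒  m = (-95)² − 85·9 = 8260
m = 8260 > 0,  v_rel·d = -95 < 0  ⇒  outside

inside=no margin=8260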